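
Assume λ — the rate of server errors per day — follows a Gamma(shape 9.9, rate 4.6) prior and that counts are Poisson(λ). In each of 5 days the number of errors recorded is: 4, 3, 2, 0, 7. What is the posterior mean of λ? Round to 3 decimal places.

Total count ∑xᵢ = 16 over n = 5 days.
Gamma is conjugate to the Poisson likelihood: posterior is Gamma(shape = 9.9+16 = 25.9, rate = 4.6+5 = 9.6).
Posterior mean = shape/rate = 25.9/9.6 = 2.698.

Posterior mean ≈ 2.698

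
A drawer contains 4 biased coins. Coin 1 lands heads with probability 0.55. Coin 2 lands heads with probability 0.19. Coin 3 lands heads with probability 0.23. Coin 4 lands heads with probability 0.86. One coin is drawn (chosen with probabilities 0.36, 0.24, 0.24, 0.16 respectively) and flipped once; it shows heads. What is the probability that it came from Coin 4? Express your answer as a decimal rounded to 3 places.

P(heads|C1) = 0.55; P(heads|C2) = 0.19; P(heads|C3) = 0.23; P(heads|C4) = 0.86.
Prior × likelihood for each source: 0.36·0.55=0.1980, 0.24·0.19=0.04560, 0.24·0.23=0.05520, 0.16·0.86=0.1376. Summing gives P(heads) = 0.43640.
P(Coin 4 | heads) = 0.1376 / 0.43640 = 0.315.

Posterior probability ≈ 0.315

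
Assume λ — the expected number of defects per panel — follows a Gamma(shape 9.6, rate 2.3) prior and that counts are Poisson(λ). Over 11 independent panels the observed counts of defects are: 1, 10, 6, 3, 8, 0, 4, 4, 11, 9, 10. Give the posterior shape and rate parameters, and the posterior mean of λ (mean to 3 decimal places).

Total count ∑xᵢ = 66 over n = 11 panels.
Gamma is conjugate to the Poisson likelihood: posterior is Gamma(shape = 9.6+66 = 75.6, rate = 2.3+11 = 13.3).
Posterior mean = shape/rate = 75.6/13.3 = 5.684.

Posterior: Gamma(shape=75.6, rate=13.3); mean ≈ 5.684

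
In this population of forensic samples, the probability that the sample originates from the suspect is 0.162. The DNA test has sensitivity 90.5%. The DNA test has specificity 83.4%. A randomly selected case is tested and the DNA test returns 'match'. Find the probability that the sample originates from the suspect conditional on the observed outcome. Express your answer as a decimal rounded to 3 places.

P(H | E) ≈ 0.513

Let H be the event that the sample originates from the suspect. P(H) = 0.162, so P(¬H) = 0.838. With E the 'match' result, P(E|H) = 0.905 and P(E|¬H) = 0.166.
P(E) = 0.905·0.162 + 0.166·0.838 = 0.14661 + 0.13911 = 0.28572.
By Bayes' theorem, P(H|E) = 0.14661 / 0.28572 = 0.513.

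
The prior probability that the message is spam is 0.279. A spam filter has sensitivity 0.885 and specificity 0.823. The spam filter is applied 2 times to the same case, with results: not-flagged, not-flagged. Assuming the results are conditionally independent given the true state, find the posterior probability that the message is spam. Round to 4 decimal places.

Posterior P(H) ≈ 0.0075

With H the event that the message is spam, the joint likelihood of the observed sequence is P(data|H) = 0.115·0.115 = 0.013225 and P(data|¬H) = 0.823·0.823 = 0.67733.
Bayes: P(H|data) = 0.279·0.013225 / (0.279·0.013225 + 0.721·0.67733) = 0.0036898/0.49204 = 0.0075.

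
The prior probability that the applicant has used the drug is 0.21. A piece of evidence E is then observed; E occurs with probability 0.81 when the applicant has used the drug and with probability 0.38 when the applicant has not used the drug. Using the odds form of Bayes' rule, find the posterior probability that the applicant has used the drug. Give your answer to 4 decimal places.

Prior odds = 0.21/(1−0.21) = 0.26582.
Likelihood ratio for E = 0.81/0.38 = 2.1316.
Posterior odds = prior odds × LR = 0.56662.
Posterior probability = odds/(1+odds) = 0.56662/1.5666 = 0.3617.

Posterior probability ≈ 0.3617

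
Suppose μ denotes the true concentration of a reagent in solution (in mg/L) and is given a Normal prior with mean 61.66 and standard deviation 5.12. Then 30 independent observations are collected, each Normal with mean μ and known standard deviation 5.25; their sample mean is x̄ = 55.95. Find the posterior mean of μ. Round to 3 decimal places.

Posterior mean ≈ 56.143

Prior precision 1/τ₀² = 1/5.12² = 0.0381470; data precision n/σ² = 30/5.25² = 1.08844.
Posterior precision = 0.0381470 + 1.08844 = 1.12658.
Posterior mean = (0.0381470·61.66 + 1.08844·55.95) / 1.12658 = 56.143.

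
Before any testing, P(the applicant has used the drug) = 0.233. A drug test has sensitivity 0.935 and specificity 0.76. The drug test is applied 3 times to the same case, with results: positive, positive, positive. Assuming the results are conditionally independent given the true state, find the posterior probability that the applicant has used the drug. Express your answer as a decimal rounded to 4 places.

Posterior P(H) ≈ 0.9473

Let H be the event that the applicant has used the drug; start with P(H) = 0.233. P('positive'|H) = 0.935, P('positive'|¬H) = 0.24.
Update on result 1 ('positive'): P(H) ← 0.935·0.2330 / (0.935·0.2330 + 0.24·0.7670) = 0.21786/0.40194 = 0.5420.
Update on result 2 ('positive'): P(H) ← 0.935·0.5420 / (0.935·0.5420 + 0.24·0.4580) = 0.50678/0.61670 = 0.8218.
Update on result 3 ('positive'): P(H) ← 0.935·0.8218 / (0.935·0.8218 + 0.24·0.1782) = 0.76835/0.81113 = 0.9473.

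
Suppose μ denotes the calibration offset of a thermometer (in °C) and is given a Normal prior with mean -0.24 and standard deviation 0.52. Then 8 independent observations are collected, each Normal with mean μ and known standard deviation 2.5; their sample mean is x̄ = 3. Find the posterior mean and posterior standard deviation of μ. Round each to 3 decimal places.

Prior precision 1/τ₀² = 1/0.52² = 3.69822; data precision n/σ² = 8/2.5² = 1.28000.
Posterior precision = 3.69822 + 1.28000 = 4.97822, giving posterior SD = 1/√4.97822 = 0.448.
Posterior mean = (3.69822·-0.24 + 1.28000·3) / 4.97822 = 0.593.

Posterior mean ≈ 0.593; posterior SD ≈ 0.448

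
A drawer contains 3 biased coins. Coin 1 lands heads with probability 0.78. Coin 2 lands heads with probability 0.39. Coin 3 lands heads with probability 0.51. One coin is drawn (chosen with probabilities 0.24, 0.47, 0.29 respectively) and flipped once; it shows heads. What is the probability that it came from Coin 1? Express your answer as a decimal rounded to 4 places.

Tabulate prior·likelihood by source: [1] prior 0.24, lik 0.78, product 0.1872; [2] prior 0.47, lik 0.39, product 0.1833; [3] prior 0.29, lik 0.51, product 0.1479.
Normalizing constant = 0.51840; the posterior for Coin 1 is its product over the sum, 0.1872/0.51840 = 0.3611.

Posterior probability ≈ 0.3611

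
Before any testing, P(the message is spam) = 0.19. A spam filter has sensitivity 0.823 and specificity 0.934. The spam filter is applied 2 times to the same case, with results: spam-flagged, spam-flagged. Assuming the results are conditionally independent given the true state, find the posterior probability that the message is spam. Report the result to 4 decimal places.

Posterior P(H) ≈ 0.9733

With H the event that the message is spam, the joint likelihood of the observed sequence is P(data|H) = 0.823·0.823 = 0.67733 and P(data|¬H) = 0.066·0.066 = 0.0043560.
Bayes: P(H|data) = 0.19·0.67733 / (0.19·0.67733 + 0.81·0.0043560) = 0.12869/0.13222 = 0.9733.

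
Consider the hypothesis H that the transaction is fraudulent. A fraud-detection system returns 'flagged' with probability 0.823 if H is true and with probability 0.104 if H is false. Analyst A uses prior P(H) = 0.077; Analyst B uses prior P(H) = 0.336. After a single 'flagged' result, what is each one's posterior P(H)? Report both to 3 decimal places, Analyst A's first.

Analyst A: 0.398; Analyst B: 0.800

The likelihood ratio for a 'flagged' result is 0.823/0.104 = 7.9135.
Analyst A: prior odds 0.077/0.923 = 0.083424; posterior odds 0.66017; posterior probability 0.398.
Analyst B: prior odds 0.336/0.664 = 0.50602; posterior odds 4.0044; posterior probability 0.800.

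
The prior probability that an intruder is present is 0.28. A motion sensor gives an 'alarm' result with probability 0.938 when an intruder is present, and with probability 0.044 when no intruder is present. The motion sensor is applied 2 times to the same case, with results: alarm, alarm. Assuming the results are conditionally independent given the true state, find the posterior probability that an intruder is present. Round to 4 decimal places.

Let H be the event that an intruder is present; start with P(H) = 0.28. P('alarm'|H) = 0.938, P('alarm'|¬H) = 0.044.
Update on result 1 ('alarm'): P(H) ← 0.938·0.2800 / (0.938·0.2800 + 0.044·0.7200) = 0.26264/0.29432 = 0.8924.
Update on result 2 ('alarm'): P(H) ← 0.938·0.8924 / (0.938·0.8924 + 0.044·0.1076) = 0.83704/0.84177 = 0.9944.

Posterior P(H) ≈ 0.9944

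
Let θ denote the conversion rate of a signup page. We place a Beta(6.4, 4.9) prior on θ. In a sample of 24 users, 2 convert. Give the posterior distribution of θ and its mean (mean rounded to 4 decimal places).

Posterior: Beta(8.4, 26.9); mean ≈ 0.2380

The binomial likelihood is conjugate to the Beta prior: with 2 successes and 22 failures, the posterior is Beta(6.4+2, 4.9+22) = Beta(8.4, 26.9).
Posterior mean = α/(α+β) = 8.4/35.3 = 0.2380.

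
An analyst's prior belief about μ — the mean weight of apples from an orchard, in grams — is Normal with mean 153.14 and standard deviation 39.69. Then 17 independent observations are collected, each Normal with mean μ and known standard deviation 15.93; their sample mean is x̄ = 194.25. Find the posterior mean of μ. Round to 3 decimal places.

With known σ, the Normal prior is conjugate. Weight on the data is w = (n/σ²)/(n/σ² + 1/τ₀²) = 0.0669911/(0.0669911+0.00063480) = 0.99061.
Posterior mean = w·x̄ + (1−w)·μ₀ = 0.99061·194.25 + 0.0093869·153.14 = 193.864.

Posterior mean ≈ 193.864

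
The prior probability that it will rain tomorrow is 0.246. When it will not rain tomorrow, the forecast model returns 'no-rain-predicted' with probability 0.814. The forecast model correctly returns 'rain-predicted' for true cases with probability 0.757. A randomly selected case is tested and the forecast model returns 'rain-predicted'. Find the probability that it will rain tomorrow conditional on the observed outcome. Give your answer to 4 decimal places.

Let H be the event that it will rain tomorrow. P(H) = 0.246, so P(¬H) = 0.754. With E the 'rain-predicted' result, P(E|H) = 0.757 and P(E|¬H) = 0.186.
P(E) = 0.757·0.246 + 0.186·0.754 = 0.18622 + 0.14024 = 0.32647.
By Bayes' theorem, P(H|E) = 0.18622 / 0.32647 = 0.5704.

P(H | E) ≈ 0.5704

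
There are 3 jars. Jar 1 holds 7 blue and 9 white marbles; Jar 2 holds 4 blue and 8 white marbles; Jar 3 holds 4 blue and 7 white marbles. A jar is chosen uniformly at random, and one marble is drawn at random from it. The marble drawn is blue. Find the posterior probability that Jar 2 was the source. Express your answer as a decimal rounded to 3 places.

P(blue|Jar 1) = 0.4375; P(blue|Jar 2) = 0.3333; P(blue|Jar 3) = 0.3636.
Prior × likelihood for each source: 0.333333·0.4375=0.1458, 0.333333·0.3333=0.1111, 0.333333·0.3636=0.1212. Summing gives P(blue) = 0.37816.
P(Jar 2 | blue) = 0.1111 / 0.37816 = 0.294.

Posterior probability ≈ 0.294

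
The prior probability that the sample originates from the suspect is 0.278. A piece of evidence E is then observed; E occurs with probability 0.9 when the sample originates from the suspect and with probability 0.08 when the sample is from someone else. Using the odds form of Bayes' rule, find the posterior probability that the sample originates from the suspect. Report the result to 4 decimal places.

Prior odds = 0.278/(1−0.278) = 0.38504.
Likelihood ratio for E = 0.9/0.08 = 11.250.
Posterior odds = prior odds × LR = 4.3317.
Posterior probability = odds/(1+odds) = 4.3317/5.3317 = 0.8124.

Posterior probability ≈ 0.8124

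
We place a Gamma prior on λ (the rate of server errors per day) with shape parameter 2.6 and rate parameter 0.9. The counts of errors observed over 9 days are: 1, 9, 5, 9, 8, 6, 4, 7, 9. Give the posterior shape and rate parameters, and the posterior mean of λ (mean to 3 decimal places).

The Poisson likelihood adds the total count to the shape and the number of exposure periods to the rate. Here ∑xᵢ = 58 and n = 9, so shape 2.6→60.6 and rate 0.9→9.9.
E[λ | data] = 60.6/9.9 = 6.121.

Posterior: Gamma(shape=60.6, rate=9.9); mean ≈ 6.121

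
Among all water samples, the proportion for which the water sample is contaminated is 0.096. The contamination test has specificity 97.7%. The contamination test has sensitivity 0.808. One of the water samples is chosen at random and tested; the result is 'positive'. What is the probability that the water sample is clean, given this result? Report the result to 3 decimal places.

P(¬H | E) ≈ 0.211

Let H be the event that the water sample is contaminated. P(H) = 0.096, so P(¬H) = 0.904. With E the 'positive' result, P(E|H) = 0.808 and P(E|¬H) = 0.023.
P(E) = 0.808·0.096 + 0.023·0.904 = 0.077568 + 0.020792 = 0.098360.
By Bayes' theorem, P(H|E) = 0.077568 / 0.098360 = 0.789. Hence P(¬H|E) = 1 − 0.789 = 0.211.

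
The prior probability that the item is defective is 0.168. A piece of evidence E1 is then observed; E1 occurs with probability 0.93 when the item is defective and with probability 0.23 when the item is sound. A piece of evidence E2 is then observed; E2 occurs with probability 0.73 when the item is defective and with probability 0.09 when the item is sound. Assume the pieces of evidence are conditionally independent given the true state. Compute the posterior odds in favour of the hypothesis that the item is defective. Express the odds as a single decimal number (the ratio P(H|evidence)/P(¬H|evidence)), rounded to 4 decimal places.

Prior odds = 0.168/(1−0.168) = 0.20192. In log-odds, ln(0.20192) = -1.5999.
Add log likelihood ratios: ln(4.0435) + ln(8.1111) = 3.4903.
Posterior log-odds = 1.8905, so posterior odds = exp(1.8905) = 6.6225.

Posterior odds ≈ 6.6225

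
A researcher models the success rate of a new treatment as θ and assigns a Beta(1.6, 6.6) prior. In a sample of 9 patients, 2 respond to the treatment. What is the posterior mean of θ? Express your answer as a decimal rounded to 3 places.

The binomial likelihood is conjugate to the Beta prior: with 2 successes and 7 failures, the posterior is Beta(1.6+2, 6.6+7) = Beta(3.6, 13.6).
Posterior mean = α/(α+β) = 3.6/17.2 = 0.209.

Posterior mean ≈ 0.209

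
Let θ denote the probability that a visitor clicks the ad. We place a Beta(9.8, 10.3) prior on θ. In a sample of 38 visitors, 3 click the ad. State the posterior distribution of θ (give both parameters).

Posterior: Beta(12.8, 45.3)

The binomial likelihood is conjugate to the Beta prior: with 3 successes and 35 failures, the posterior is Beta(9.8+3, 10.3+35) = Beta(12.8, 45.3).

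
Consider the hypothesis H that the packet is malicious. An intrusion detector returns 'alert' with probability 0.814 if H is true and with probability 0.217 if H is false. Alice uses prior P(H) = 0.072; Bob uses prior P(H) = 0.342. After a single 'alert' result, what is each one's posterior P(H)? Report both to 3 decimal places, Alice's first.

Alice: 0.225; Bob: 0.661

P('+'|H) = 0.814, P('+'|¬H) = 0.217.
Alice: numerator 0.814·0.072 = 0.058608; evidence = 0.058608+0.217·0.928 = 0.25998; posterior = 0.225.
Bob: numerator 0.814·0.342 = 0.27839; evidence = 0.27839+0.217·0.658 = 0.42117; posterior = 0.661.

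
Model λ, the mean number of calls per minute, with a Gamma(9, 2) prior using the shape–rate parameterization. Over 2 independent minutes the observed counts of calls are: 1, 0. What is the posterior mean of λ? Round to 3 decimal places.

The Poisson likelihood adds the total count to the shape and the number of exposure periods to the rate. Here ∑xᵢ = 1 and n = 2, so shape 9→10 and rate 2→4.
Posterior mean = shape/rate = 10/4 = 2.500.

Posterior mean ≈ 2.500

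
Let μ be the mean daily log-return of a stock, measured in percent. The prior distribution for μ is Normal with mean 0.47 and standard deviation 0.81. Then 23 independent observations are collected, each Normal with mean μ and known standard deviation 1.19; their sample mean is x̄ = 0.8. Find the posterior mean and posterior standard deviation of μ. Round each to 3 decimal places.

With known σ, the Normal prior is conjugate. Weight on the data is w = (n/σ²)/(n/σ² + 1/τ₀²) = 16.2418/(16.2418+1.52416) = 0.91421.
Posterior mean = w·x̄ + (1−w)·μ₀ = 0.91421·0.8 + 0.085791·0.47 = 0.772. Posterior variance = 1/(16.2418+1.52416) = 0.0562875, so SD = 0.237.

Posterior mean ≈ 0.772; posterior SD ≈ 0.237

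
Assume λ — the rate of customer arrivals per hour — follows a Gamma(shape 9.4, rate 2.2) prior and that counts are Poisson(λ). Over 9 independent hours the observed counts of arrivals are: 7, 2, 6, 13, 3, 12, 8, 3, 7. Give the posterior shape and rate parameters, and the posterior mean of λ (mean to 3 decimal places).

Posterior: Gamma(shape=70.4, rate=11.2); mean ≈ 6.286

Total count ∑xᵢ = 61 over n = 9 hours.
Gamma is conjugate to the Poisson likelihood: posterior is Gamma(shape = 9.4+61 = 70.4, rate = 2.2+9 = 11.2).
E[λ | data] = 70.4/11.2 = 6.286.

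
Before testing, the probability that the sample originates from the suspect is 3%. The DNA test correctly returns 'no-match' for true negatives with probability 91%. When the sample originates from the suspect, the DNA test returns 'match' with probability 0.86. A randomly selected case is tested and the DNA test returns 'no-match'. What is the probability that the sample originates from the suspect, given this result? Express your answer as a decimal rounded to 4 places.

P(H | E) ≈ 0.0047

Write H for 'the sample originates from the suspect'. Prior odds H:¬H = 0.03/0.97 = 0.030928. For the 'no-match' outcome, the likelihood ratio is 0.14/0.91 = 0.15385.
Posterior odds = 0.030928 × 0.15385 = 0.0047581, so P(H|E) = 0.0047581/(1+0.0047581) = 0.0047.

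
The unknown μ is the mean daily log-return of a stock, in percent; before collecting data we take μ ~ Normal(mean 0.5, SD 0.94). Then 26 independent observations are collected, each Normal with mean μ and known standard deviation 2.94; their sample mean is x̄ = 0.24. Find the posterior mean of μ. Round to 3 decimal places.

Posterior mean ≈ 0.311

With known σ, the Normal prior is conjugate. Weight on the data is w = (n/σ²)/(n/σ² + 1/τ₀²) = 3.00801/(3.00801+1.13173) = 0.72662.
Posterior mean = w·x̄ + (1−w)·μ₀ = 0.72662·0.24 + 0.27338·0.5 = 0.311.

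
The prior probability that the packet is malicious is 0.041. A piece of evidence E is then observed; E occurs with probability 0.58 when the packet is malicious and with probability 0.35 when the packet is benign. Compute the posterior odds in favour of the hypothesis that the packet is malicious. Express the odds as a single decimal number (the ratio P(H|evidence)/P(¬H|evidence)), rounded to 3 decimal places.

Prior odds = 0.041/(1−0.041) = 0.042753. In log-odds, ln(0.042753) = -3.1523.
Add log likelihood ratio: ln(1.6571) = 0.50509.
Posterior log-odds = -2.6472, so posterior odds = exp(-2.6472) = 0.070848.

Posterior odds ≈ 0.071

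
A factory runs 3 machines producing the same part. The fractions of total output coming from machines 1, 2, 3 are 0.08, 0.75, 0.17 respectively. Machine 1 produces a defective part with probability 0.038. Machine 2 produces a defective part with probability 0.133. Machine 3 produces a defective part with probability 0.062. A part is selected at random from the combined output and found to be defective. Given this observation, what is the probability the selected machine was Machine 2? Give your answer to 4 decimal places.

Posterior probability ≈ 0.8802

P(defective|M1) = 0.038; P(defective|M2) = 0.133; P(defective|M3) = 0.062.
Prior × likelihood for each source: 0.08·0.038=0.003040, 0.75·0.133=0.09975, 0.17·0.062=0.01054. Summing gives P(defective) = 0.11333.
P(Machine 2 | defective) = 0.09975 / 0.11333 = 0.8802.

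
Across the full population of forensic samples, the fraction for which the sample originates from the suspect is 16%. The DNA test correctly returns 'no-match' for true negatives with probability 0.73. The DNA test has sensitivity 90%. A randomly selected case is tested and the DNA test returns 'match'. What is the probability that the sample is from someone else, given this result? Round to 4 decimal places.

P(¬H | E) ≈ 0.6117

Write H for 'the sample originates from the suspect'. Prior odds H:¬H = 0.16/0.84 = 0.19048. For the 'match' outcome, the likelihood ratio is 0.9/0.27 = 3.3333.
Posterior odds = 0.19048 × 3.3333 = 0.63492, so P(H|E) = 0.63492/(1+0.63492) = 0.3883. Then P(¬H|E) = 1 − 0.3883 = 0.6117.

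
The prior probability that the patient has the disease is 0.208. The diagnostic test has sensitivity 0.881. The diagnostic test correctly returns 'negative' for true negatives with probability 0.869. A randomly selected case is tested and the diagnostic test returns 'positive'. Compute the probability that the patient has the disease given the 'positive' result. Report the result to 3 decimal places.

Let H be the event that the patient has the disease. P(H) = 0.208, so P(¬H) = 0.792. With E the 'positive' result, P(E|H) = 0.881 and P(E|¬H) = 0.131.
P(E) = 0.881·0.208 + 0.131·0.792 = 0.18325 + 0.10375 = 0.28700.
By Bayes' theorem, P(H|E) = 0.18325 / 0.28700 = 0.638.

P(H | E) ≈ 0.638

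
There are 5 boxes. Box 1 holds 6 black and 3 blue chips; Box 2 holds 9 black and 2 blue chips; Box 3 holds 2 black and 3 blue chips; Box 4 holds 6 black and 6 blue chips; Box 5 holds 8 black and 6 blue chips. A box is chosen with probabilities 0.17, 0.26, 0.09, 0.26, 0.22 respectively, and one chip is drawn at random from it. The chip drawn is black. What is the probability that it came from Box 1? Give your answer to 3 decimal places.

P(black|Box 1) = 0.6667; P(black|Box 2) = 0.8182; P(black|Box 3) = 0.4; P(black|Box 4) = 0.5; P(black|Box 5) = 0.5714.
Prior × likelihood for each source: 0.17·0.6667=0.1133, 0.26·0.8182=0.2127, 0.09·0.4=0.03600, 0.26·0.5=0.1300, 0.22·0.5714=0.1257. Summing gives P(black) = 0.61777.
P(Box 1 | black) = 0.1133 / 0.61777 = 0.183.

Posterior probability ≈ 0.183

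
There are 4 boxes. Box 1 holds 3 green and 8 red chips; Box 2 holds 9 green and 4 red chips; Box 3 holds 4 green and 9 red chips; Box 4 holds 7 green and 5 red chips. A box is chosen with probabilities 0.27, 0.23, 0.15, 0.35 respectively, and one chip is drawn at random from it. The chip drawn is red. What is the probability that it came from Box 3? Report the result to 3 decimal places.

Posterior probability ≈ 0.201

Tabulate prior·likelihood by source: [1] prior 0.27, lik 0.7273, product 0.1964; [2] prior 0.23, lik 0.3077, product 0.07077; [3] prior 0.15, lik 0.6923, product 0.1038; [4] prior 0.35, lik 0.4167, product 0.1458.
Normalizing constant = 0.51681; the posterior for Box 3 is its product over the sum, 0.1038/0.51681 = 0.201.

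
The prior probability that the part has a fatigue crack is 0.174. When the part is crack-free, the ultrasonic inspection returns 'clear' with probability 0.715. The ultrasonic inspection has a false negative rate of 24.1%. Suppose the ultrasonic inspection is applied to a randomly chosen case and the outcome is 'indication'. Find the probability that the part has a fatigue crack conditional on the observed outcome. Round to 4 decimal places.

P(H | E) ≈ 0.3594

Write H for 'the part has a fatigue crack'. Prior odds H:¬H = 0.174/0.826 = 0.21065. For the 'indication' outcome, the likelihood ratio is 0.759/0.285 = 2.6632.
Posterior odds = 0.21065 × 2.6632 = 0.56100, so P(H|E) = 0.56100/(1+0.56100) = 0.3594.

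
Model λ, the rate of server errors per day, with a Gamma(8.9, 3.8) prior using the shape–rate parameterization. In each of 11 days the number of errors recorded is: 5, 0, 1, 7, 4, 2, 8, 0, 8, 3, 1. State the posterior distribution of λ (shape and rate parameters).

Posterior: Gamma(shape=47.9, rate=14.8)

The Poisson likelihood adds the total count to the shape and the number of exposure periods to the rate. Here ∑xᵢ = 39 and n = 11, so shape 8.9→47.9 and rate 3.8→14.8.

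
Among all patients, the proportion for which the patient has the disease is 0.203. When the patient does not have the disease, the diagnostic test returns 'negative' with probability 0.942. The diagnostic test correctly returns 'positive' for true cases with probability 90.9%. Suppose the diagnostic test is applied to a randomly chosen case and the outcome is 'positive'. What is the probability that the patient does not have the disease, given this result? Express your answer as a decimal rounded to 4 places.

P(¬H | E) ≈ 0.2003

Write H for 'the patient has the disease'. Prior odds H:¬H = 0.203/0.797 = 0.25471. For the 'positive' outcome, the likelihood ratio is 0.909/0.058 = 15.672.
Posterior odds = 0.25471 × 15.672 = 3.9918, so P(H|E) = 3.9918/(1+3.9918) = 0.7997. Then P(¬H|E) = 1 − 0.7997 = 0.2003.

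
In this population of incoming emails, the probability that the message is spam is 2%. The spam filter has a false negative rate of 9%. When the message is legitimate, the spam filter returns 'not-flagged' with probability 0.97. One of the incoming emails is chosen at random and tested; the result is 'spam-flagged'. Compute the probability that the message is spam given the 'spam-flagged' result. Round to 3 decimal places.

Write H for 'the message is spam'. Prior odds H:¬H = 0.02/0.98 = 0.020408. For the 'spam-flagged' outcome, the likelihood ratio is 0.91/0.03 = 30.333.
Posterior odds = 0.020408 × 30.333 = 0.61905, so P(H|E) = 0.61905/(1+0.61905) = 0.382.

P(H | E) ≈ 0.382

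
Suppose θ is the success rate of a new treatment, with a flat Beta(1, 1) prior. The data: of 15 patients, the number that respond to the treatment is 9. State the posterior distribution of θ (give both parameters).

Observing 9 successes and 6 failures updates Beta(1, 1) by adding the success and failure counts to the two shape parameters: α = 1+9 = 10, β = 1+6 = 7.

Posterior: Beta(10, 7)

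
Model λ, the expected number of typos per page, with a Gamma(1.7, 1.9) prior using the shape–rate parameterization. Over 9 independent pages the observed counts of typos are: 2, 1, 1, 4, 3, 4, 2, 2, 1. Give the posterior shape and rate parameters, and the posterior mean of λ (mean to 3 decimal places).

Total count ∑xᵢ = 20 over n = 9 pages.
Gamma is conjugate to the Poisson likelihood: posterior is Gamma(shape = 1.7+20 = 21.7, rate = 1.9+9 = 10.9).
Posterior mean = shape/rate = 21.7/10.9 = 1.991.

Posterior: Gamma(shape=21.7, rate=10.9); mean ≈ 1.991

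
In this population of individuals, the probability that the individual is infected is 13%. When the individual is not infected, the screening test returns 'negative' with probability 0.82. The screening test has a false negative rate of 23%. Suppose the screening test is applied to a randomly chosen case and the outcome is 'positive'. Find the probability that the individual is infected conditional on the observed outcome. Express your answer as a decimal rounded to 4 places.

Let H be the event that the individual is infected. P(H) = 0.13, so P(¬H) = 0.87. With E the 'positive' result, P(E|H) = 0.77 and P(E|¬H) = 0.18.
P(E) = 0.77·0.13 + 0.18·0.87 = 0.10010 + 0.15660 = 0.25670.
By Bayes' theorem, P(H|E) = 0.10010 / 0.25670 = 0.3899.

P(H | E) ≈ 0.3899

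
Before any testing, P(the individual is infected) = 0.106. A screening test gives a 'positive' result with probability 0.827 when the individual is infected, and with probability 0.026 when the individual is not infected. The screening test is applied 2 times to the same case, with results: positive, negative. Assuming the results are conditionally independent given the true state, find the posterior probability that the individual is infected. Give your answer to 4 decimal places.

Posterior P(H) ≈ 0.4011

With H the event that the individual is infected, the joint likelihood of the observed sequence is P(data|H) = 0.827·0.173 = 0.14307 and P(data|¬H) = 0.026·0.974 = 0.025324.
Bayes: P(H|data) = 0.106·0.14307 / (0.106·0.14307 + 0.894·0.025324) = 0.015166/0.037805 = 0.4011.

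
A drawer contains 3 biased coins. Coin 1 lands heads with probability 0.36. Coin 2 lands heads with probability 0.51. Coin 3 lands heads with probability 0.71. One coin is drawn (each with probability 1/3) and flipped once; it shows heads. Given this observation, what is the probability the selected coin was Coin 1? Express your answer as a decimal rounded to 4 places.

Tabulate prior·likelihood by source: [1] prior 0.333333, lik 0.36, product 0.1200; [2] prior 0.333333, lik 0.51, product 0.1700; [3] prior 0.333333, lik 0.71, product 0.2367.
Normalizing constant = 0.52667; the posterior for Coin 1 is its product over the sum, 0.1200/0.52667 = 0.2278.

Posterior probability ≈ 0.2278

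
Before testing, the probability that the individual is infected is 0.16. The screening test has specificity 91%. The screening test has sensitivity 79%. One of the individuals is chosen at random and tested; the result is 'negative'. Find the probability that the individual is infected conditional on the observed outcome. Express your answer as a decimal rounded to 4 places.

Write H for 'the individual is infected'. Prior odds H:¬H = 0.16/0.84 = 0.19048. For the 'negative' outcome, the likelihood ratio is 0.21/0.91 = 0.23077.
Posterior odds = 0.19048 × 0.23077 = 0.043956, so P(H|E) = 0.043956/(1+0.043956) = 0.0421.

P(H | E) ≈ 0.0421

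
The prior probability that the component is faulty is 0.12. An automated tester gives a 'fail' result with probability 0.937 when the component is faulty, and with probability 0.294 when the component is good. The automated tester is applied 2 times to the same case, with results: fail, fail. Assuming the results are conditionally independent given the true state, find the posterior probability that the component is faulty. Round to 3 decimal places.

With H the event that the component is faulty, the joint likelihood of the observed sequence is P(data|H) = 0.937·0.937 = 0.87797 and P(data|¬H) = 0.294·0.294 = 0.086436.
Bayes: P(H|data) = 0.12·0.87797 / (0.12·0.87797 + 0.88·0.086436) = 0.10536/0.18142 = 0.5807.

Posterior P(H) ≈ 0.581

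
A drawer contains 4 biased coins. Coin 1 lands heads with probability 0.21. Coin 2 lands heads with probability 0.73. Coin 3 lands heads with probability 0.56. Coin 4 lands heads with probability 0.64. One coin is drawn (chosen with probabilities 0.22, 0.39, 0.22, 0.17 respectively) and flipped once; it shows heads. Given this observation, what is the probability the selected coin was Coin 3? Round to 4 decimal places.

Posterior probability ≈ 0.2189

Tabulate prior·likelihood by source: [1] prior 0.22, lik 0.21, product 0.04620; [2] prior 0.39, lik 0.73, product 0.2847; [3] prior 0.22, lik 0.56, product 0.1232; [4] prior 0.17, lik 0.64, product 0.1088.
Normalizing constant = 0.56290; the posterior for Coin 3 is its product over the sum, 0.1232/0.56290 = 0.2189.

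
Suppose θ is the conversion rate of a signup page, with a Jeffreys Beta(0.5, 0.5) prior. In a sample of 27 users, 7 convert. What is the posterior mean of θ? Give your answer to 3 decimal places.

Posterior mean ≈ 0.268

The binomial likelihood is conjugate to the Beta prior: with 7 successes and 20 failures, the posterior is Beta(0.5+7, 0.5+20) = Beta(7.5, 20.5).
E[θ | data] = 7.5/(7.5+20.5) = 0.268.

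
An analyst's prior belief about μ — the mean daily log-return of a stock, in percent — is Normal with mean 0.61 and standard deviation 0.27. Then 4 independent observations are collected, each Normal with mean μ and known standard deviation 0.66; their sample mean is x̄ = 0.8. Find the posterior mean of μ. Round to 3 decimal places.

Posterior mean ≈ 0.686

Prior precision 1/τ₀² = 1/0.27² = 13.7174; data precision n/σ² = 4/0.66² = 9.18274.
Posterior precision = 13.7174 + 9.18274 = 22.9002.
Posterior mean = (13.7174·0.61 + 9.18274·0.8) / 22.9002 = 0.686.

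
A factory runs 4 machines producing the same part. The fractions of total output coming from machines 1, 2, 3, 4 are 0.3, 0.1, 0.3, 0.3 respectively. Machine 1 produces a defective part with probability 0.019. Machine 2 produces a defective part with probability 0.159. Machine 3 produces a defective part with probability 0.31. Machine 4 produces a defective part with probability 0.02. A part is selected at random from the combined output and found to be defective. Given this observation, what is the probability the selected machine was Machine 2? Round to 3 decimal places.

Posterior probability ≈ 0.132

Tabulate prior·likelihood by source: [1] prior 0.3, lik 0.019, product 0.005700; [2] prior 0.1, lik 0.159, product 0.01590; [3] prior 0.3, lik 0.31, product 0.09300; [4] prior 0.3, lik 0.02, product 0.006000.
Normalizing constant = 0.12060; the posterior for Machine 2 is its product over the sum, 0.01590/0.12060 = 0.132.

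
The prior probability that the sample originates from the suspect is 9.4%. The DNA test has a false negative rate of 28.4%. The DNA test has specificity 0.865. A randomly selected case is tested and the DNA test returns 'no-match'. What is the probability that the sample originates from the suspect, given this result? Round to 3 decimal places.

P(H | E) ≈ 0.033

Write H for 'the sample originates from the suspect'. Prior odds H:¬H = 0.094/0.906 = 0.10375. For the 'no-match' outcome, the likelihood ratio is 0.284/0.865 = 0.32832.
Posterior odds = 0.10375 × 0.32832 = 0.034064, so P(H|E) = 0.034064/(1+0.034064) = 0.033.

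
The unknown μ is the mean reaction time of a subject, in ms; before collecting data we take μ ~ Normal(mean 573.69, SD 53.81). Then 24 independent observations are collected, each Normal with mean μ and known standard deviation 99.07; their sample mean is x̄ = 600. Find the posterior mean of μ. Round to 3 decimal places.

Posterior mean ≈ 596.744

Prior precision 1/τ₀² = 1/53.81² = 0.00034536; data precision n/σ² = 24/99.07² = 0.00244527.
Posterior precision = 0.00034536 + 0.00244527 = 0.00279063.
Posterior mean = (0.00034536·573.69 + 0.00244527·600) / 0.00279063 = 596.744.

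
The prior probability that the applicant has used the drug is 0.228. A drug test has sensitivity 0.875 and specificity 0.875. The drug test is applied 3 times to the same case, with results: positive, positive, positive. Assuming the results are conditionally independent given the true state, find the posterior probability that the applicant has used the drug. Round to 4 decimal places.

Posterior P(H) ≈ 0.9902

Let H be the event that the applicant has used the drug; start with P(H) = 0.228. P('positive'|H) = 0.875, P('positive'|¬H) = 0.125.
Update on result 1 ('positive'): P(H) ← 0.875·0.2280 / (0.875·0.2280 + 0.125·0.7720) = 0.19950/0.29600 = 0.6740.
Update on result 2 ('positive'): P(H) ← 0.875·0.6740 / (0.875·0.6740 + 0.125·0.3260) = 0.58974/0.63049 = 0.9354.
Update on result 3 ('positive'): P(H) ← 0.875·0.9354 / (0.875·0.9354 + 0.125·0.0646) = 0.81844/0.82652 = 0.9902.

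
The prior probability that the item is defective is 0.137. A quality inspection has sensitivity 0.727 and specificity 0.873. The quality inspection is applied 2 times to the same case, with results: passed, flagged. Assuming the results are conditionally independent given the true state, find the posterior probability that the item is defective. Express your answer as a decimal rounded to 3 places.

Let H be the event that the item is defective; start with P(H) = 0.137. P('flagged'|H) = 0.727, P('flagged'|¬H) = 0.127.
Update on result 1 ('passed'): P(H) ← 0.273·0.1370 / (0.273·0.1370 + 0.873·0.8630) = 0.037401/0.79080 = 0.0473.
Update on result 2 ('flagged'): P(H) ← 0.727·0.0473 / (0.727·0.0473 + 0.127·0.9527) = 0.034384/0.15538 = 0.2213.

Posterior P(H) ≈ 0.221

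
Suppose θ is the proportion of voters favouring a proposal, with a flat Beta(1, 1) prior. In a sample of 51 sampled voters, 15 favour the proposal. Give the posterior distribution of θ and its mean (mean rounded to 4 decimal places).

Observing 15 successes and 36 failures updates Beta(1, 1) by adding the success and failure counts to the two shape parameters: α = 1+15 = 16, β = 1+36 = 37.
E[θ | data] = 16/(16+37) = 0.3019.

Posterior: Beta(16, 37); mean ≈ 0.3019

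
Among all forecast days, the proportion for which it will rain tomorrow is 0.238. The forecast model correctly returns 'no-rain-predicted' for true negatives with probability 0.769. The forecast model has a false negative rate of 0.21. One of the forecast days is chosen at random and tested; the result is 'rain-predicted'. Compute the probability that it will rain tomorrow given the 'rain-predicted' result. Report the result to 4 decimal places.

Let H be the event that it will rain tomorrow. P(H) = 0.238, so P(¬H) = 0.762. With E the 'rain-predicted' result, P(E|H) = 0.79 and P(E|¬H) = 0.231.
P(E) = 0.79·0.238 + 0.231·0.762 = 0.18802 + 0.17602 = 0.36404.
By Bayes' theorem, P(H|E) = 0.18802 / 0.36404 = 0.5165.

P(H | E) ≈ 0.5165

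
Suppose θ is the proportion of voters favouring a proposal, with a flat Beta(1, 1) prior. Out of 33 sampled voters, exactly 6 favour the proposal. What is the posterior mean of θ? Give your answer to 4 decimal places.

Observing 6 successes and 27 failures updates Beta(1, 1) by adding the success and failure counts to the two shape parameters: α = 1+6 = 7, β = 1+27 = 28.
E[θ | data] = 7/(7+28) = 0.2000.

Posterior mean ≈ 0.2000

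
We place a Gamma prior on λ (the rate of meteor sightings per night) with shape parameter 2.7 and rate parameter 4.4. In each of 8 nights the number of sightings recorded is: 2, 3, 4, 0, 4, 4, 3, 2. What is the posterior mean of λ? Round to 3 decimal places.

Posterior mean ≈ 1.992

Total count ∑xᵢ = 22 over n = 8 nights.
Gamma is conjugate to the Poisson likelihood: posterior is Gamma(shape = 2.7+22 = 24.7, rate = 4.4+8 = 12.4).
Posterior mean = shape/rate = 24.7/12.4 = 1.992.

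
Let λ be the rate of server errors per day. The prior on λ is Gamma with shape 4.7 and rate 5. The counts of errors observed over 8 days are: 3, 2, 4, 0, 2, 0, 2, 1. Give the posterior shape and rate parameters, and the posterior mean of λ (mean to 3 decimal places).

Posterior: Gamma(shape=18.7, rate=13); mean ≈ 1.438

The Poisson likelihood adds the total count to the shape and the number of exposure periods to the rate. Here ∑xᵢ = 14 and n = 8, so shape 4.7→18.7 and rate 5→13.
Posterior mean = shape/rate = 18.7/13 = 1.438.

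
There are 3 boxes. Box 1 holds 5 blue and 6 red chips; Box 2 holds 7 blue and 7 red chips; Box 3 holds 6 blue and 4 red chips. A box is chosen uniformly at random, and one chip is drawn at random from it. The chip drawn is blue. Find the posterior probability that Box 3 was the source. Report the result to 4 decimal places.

P(blue|Box 1) = 0.4545; P(blue|Box 2) = 0.5; P(blue|Box 3) = 0.6.
Prior × likelihood for each source: 0.333333·0.4545=0.1515, 0.333333·0.5=0.1667, 0.333333·0.6=0.2000. Summing gives P(blue) = 0.51818.
P(Box 3 | blue) = 0.2000 / 0.51818 = 0.3860.

Posterior probability ≈ 0.3860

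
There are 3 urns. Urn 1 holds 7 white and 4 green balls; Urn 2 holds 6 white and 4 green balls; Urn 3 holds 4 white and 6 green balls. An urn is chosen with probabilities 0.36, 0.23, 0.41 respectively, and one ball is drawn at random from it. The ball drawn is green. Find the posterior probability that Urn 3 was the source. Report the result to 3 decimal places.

Posterior probability ≈ 0.525

Tabulate prior·likelihood by source: [1] prior 0.36, lik 0.3636, product 0.1309; [2] prior 0.23, lik 0.4, product 0.09200; [3] prior 0.41, lik 0.6, product 0.2460.
Normalizing constant = 0.46891; the posterior for Urn 3 is its product over the sum, 0.2460/0.46891 = 0.525.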